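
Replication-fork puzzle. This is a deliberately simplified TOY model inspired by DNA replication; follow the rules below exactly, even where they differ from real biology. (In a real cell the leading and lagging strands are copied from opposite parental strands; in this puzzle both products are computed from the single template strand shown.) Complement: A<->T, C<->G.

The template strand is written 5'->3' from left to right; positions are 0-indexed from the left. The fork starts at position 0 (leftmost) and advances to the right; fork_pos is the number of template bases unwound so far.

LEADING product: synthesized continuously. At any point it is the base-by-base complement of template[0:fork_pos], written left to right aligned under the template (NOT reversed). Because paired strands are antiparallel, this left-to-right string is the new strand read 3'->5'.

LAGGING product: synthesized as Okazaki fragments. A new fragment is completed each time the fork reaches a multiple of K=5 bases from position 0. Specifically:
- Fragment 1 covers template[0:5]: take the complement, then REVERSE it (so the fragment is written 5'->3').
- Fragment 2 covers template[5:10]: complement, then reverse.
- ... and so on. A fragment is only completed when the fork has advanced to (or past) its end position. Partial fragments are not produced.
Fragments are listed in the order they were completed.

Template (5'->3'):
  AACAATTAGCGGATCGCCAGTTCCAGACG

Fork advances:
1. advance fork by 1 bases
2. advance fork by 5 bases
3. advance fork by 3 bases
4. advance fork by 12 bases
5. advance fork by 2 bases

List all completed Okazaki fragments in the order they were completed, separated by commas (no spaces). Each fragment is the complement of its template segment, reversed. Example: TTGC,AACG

Answer: TTGTT,GCTAA,GATCC,CTGGC

Derivation:
Step 1: advance 1 -> fork_pos = 0 + 1 = 1. Next multiple of 5 is 5 (not reached); still 0 fragment(s).
Step 2: advance 5 -> fork_pos = 1 + 5 = 6. Reached multiple(s) of 5: 5 -> fragment 1 completed (1 total).
Step 3: advance 3 -> fork_pos = 6 + 3 = 9. Next multiple of 5 is 10 (not reached); still 1 fragment(s).
Step 4: advance 12 -> fork_pos = 9 + 12 = 21. Reached multiple(s) of 5: 10, 15, 20 -> fragments 2-4 completed (4 total).
Step 5: advance 2 -> fork_pos = 21 + 2 = 23. Next multiple of 5 is 25 (not reached); still 4 fragment(s).
Final fork_pos = 23, so 4 fragment(s) are complete. Build each: template segment -> complement -> reverse.
Fragment 1: template[0:5] = AACAA -> complement TTGTT -> reversed TTGTT
Fragment 2: template[5:10] = TTAGC -> complement AATCG -> reversed GCTAA
Fragment 3: template[10:15] = GGATC -> complement CCTAG -> reversed GATCC
Fragment 4: template[15:20] = GCCAG -> complement CGGTC -> reversed CTGGC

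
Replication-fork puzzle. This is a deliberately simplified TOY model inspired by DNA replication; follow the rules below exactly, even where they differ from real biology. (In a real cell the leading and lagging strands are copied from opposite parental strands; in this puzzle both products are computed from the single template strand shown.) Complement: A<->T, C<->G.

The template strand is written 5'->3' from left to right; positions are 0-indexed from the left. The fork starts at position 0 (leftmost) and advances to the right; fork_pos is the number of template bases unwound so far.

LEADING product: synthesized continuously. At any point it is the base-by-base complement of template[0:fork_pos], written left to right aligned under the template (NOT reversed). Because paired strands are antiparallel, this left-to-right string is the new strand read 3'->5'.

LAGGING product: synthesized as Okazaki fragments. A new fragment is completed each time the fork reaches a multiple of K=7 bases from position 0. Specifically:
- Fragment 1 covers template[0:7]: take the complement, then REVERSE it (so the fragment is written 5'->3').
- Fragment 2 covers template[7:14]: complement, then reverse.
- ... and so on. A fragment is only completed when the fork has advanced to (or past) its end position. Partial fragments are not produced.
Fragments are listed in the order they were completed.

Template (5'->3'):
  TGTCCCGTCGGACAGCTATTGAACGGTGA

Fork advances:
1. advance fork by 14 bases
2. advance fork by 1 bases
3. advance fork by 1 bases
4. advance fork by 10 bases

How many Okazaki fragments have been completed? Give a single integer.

Answer: 3

Derivation:
Step 1: advance 14 -> fork_pos = 0 + 14 = 14. Reached multiple(s) of 7: 7, 14 -> fragments 1-2 completed (2 total).
Step 2: advance 1 -> fork_pos = 14 + 1 = 15. Next multiple of 7 is 21 (not reached); still 2 fragment(s).
Step 3: advance 1 -> fork_pos = 15 + 1 = 16. Next multiple of 7 is 21 (not reached); still 2 fragment(s).
Step 4: advance 10 -> fork_pos = 16 + 10 = 26. Reached multiple(s) of 7: 21 -> fragment 3 completed (3 total).
Check: final fork_pos = 26; the multiples of 7 that are <= 26 are 7..21 -> 26 // 7 = 3 completed fragment(s).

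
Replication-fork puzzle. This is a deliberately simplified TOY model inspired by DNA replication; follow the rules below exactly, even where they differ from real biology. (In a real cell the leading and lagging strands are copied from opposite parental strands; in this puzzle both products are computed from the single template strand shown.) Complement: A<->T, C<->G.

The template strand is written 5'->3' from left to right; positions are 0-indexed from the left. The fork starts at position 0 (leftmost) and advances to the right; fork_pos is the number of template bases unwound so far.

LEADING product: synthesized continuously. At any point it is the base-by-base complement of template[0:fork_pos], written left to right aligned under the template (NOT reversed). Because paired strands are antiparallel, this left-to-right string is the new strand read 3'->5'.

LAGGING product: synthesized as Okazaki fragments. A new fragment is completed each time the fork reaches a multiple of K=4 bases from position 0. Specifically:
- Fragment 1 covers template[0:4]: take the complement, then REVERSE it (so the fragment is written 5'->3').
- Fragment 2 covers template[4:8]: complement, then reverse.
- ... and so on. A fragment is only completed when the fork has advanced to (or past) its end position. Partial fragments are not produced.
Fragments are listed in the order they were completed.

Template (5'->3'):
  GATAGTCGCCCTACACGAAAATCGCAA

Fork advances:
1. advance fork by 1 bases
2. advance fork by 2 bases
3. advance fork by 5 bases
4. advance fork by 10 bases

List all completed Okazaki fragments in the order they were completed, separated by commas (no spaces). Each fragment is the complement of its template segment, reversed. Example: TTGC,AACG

Step 1: advance 1 -> fork_pos = 0 + 1 = 1. Next multiple of 4 is 4 (not reached); still 0 fragment(s).
Step 2: advance 2 -> fork_pos = 1 + 2 = 3. Next multiple of 4 is 4 (not reached); still 0 fragment(s).
Step 3: advance 5 -> fork_pos = 3 + 5 = 8. Reached multiple(s) of 4: 4, 8 -> fragments 1-2 completed (2 total).
Step 4: advance 10 -> fork_pos = 8 + 10 = 18. Reached multiple(s) of 4: 12, 16 -> fragments 3-4 completed (4 total).
Final fork_pos = 18, so 4 fragment(s) are complete. Build each: template segment -> complement -> reverse.
Fragment 1: template[0:4] = GATA -> complement CTAT -> reversed TATC
Fragment 2: template[4:8] = GTCG -> complement CAGC -> reversed CGAC
Fragment 3: template[8:12] = CCCT -> complement GGGA -> reversed AGGG
Fragment 4: template[12:16] = ACAC -> complement TGTG -> reversed GTGT

Answer: TATC,CGAC,AGGG,GTGT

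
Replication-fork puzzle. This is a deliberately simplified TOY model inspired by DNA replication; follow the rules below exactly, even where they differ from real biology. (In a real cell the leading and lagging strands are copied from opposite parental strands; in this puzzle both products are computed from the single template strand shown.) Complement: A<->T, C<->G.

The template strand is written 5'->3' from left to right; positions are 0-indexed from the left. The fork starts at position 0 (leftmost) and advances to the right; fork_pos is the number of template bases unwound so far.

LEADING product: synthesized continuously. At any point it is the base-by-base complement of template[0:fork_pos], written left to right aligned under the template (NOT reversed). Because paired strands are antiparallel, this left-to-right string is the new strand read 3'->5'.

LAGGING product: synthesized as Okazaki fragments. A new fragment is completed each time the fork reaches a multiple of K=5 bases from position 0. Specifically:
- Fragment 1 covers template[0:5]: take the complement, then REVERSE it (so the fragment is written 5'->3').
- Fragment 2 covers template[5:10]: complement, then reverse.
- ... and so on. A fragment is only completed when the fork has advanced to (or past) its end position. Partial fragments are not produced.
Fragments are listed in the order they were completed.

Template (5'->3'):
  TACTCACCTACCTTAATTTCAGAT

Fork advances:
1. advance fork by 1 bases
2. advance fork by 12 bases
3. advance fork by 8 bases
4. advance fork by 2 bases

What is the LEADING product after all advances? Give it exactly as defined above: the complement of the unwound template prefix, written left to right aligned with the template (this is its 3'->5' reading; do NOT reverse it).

Step 1: advance 1 -> fork_pos = 0 + 1 = 1.
Step 2: advance 12 -> fork_pos = 1 + 12 = 13.
Step 3: advance 8 -> fork_pos = 13 + 8 = 21.
Step 4: advance 2 -> fork_pos = 21 + 2 = 23.
Unwound prefix: template[0:23] = TACTCACCTACCTTAATTTCAGA
Complement it base by base (A<->T, C<->G), keeping left-to-right order:
  [0:5] TACTC -> ATGAG
  [5:10] ACCTA -> TGGAT
  [10:15] CCTTA -> GGAAT
  [15:20] ATTTC -> TAAAG
  [20:23] AGA -> TCT
Concatenate: ATGAGTGGATGGAATTAAAGTCT (length 23; written aligned with the template, i.e. 3'->5').

Answer: ATGAGTGGATGGAATTAAAGTCT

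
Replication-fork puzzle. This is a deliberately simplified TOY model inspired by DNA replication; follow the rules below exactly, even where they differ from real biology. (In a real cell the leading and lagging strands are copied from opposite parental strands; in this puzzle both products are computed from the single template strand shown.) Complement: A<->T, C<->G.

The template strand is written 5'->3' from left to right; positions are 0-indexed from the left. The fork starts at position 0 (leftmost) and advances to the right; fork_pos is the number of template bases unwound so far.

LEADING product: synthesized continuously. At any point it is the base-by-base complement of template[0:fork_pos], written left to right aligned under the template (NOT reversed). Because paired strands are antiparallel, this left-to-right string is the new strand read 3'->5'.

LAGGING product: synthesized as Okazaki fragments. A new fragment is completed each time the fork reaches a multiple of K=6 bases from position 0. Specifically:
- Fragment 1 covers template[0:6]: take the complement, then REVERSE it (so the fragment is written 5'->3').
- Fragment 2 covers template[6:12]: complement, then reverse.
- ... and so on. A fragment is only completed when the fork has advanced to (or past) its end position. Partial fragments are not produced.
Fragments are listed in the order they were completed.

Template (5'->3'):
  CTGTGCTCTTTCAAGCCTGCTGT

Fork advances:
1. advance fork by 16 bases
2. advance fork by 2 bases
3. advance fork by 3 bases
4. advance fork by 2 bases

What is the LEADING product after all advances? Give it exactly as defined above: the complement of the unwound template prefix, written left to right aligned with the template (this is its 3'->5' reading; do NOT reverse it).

Step 1: advance 16 -> fork_pos = 0 + 16 = 16.
Step 2: advance 2 -> fork_pos = 16 + 2 = 18.
Step 3: advance 3 -> fork_pos = 18 + 3 = 21.
Step 4: advance 2 -> fork_pos = 21 + 2 = 23.
Unwound prefix: template[0:23] = CTGTGCTCTTTCAAGCCTGCTGT
Complement it base by base (A<->T, C<->G), keeping left-to-right order:
  [0:5] CTGTG -> GACAC
  [5:10] CTCTT -> GAGAA
  [10:15] TCAAG -> AGTTC
  [15:20] CCTGC -> GGACG
  [20:23] TGT -> ACA
Concatenate: GACACGAGAAAGTTCGGACGACA (length 23; written aligned with the template, i.e. 3'->5').

Answer: GACACGAGAAAGTTCGGACGACA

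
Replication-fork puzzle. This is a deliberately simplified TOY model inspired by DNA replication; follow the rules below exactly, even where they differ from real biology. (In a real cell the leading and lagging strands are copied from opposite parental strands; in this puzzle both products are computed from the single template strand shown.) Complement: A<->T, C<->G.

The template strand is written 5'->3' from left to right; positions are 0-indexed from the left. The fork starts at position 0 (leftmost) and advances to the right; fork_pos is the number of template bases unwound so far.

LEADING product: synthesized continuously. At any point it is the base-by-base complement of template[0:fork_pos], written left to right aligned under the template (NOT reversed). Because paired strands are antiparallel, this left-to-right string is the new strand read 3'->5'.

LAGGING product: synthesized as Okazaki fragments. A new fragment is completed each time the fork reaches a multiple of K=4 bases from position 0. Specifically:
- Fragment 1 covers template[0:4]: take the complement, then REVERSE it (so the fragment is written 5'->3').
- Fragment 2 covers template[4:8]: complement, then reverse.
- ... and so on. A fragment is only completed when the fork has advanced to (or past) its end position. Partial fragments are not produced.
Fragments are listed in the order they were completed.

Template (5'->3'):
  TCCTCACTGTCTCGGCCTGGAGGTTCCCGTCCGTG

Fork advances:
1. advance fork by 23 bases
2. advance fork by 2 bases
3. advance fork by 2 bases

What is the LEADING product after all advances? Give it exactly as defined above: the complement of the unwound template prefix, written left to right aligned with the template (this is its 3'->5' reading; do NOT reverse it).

Step 1: advance 23 -> fork_pos = 0 + 23 = 23.
Step 2: advance 2 -> fork_pos = 23 + 2 = 25.
Step 3: advance 2 -> fork_pos = 25 + 2 = 27.
Unwound prefix: template[0:27] = TCCTCACTGTCTCGGCCTGGAGGTTCC
Complement it base by base (A<->T, C<->G), keeping left-to-right order:
  [0:5] TCCTC -> AGGAG
  [5:10] ACTGT -> TGACA
  [10:15] CTCGG -> GAGCC
  [15:20] CCTGG -> GGACC
  [20:25] AGGTT -> TCCAA
  [25:27] CC -> GG
Concatenate: AGGAGTGACAGAGCCGGACCTCCAAGG (length 27; written aligned with the template, i.e. 3'->5').

Answer: AGGAGTGACAGAGCCGGACCTCCAAGG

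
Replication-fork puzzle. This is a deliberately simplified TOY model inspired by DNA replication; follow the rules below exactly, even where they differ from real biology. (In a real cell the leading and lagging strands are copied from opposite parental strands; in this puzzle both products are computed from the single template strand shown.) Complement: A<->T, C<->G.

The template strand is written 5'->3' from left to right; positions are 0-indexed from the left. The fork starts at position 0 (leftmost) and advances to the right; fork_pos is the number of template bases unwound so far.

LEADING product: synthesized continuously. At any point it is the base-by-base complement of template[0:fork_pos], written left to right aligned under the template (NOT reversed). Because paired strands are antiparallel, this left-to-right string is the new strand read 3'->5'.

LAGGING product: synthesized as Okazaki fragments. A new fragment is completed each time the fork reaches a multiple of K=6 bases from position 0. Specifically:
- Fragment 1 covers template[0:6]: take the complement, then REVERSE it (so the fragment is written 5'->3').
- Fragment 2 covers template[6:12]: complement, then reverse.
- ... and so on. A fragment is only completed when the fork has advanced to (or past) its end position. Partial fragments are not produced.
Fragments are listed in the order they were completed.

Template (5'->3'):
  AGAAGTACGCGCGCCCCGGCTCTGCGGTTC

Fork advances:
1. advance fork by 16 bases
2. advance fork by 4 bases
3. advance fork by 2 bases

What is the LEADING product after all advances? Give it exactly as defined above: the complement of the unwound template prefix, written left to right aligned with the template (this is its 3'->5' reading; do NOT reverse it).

Step 1: advance 16 -> fork_pos = 0 + 16 = 16.
Step 2: advance 4 -> fork_pos = 16 + 4 = 20.
Step 3: advance 2 -> fork_pos = 20 + 2 = 22.
Unwound prefix: template[0:22] = AGAAGTACGCGCGCCCCGGCTC
Complement it base by base (A<->T, C<->G), keeping left-to-right order:
  [0:5] AGAAG -> TCTTC
  [5:10] TACGC -> ATGCG
  [10:15] GCGCC -> CGCGG
  [15:20] CCGGC -> GGCCG
  [20:22] TC -> AG
Concatenate: TCTTCATGCGCGCGGGGCCGAG (length 22; written aligned with the template, i.e. 3'->5').

Answer: TCTTCATGCGCGCGGGGCCGAG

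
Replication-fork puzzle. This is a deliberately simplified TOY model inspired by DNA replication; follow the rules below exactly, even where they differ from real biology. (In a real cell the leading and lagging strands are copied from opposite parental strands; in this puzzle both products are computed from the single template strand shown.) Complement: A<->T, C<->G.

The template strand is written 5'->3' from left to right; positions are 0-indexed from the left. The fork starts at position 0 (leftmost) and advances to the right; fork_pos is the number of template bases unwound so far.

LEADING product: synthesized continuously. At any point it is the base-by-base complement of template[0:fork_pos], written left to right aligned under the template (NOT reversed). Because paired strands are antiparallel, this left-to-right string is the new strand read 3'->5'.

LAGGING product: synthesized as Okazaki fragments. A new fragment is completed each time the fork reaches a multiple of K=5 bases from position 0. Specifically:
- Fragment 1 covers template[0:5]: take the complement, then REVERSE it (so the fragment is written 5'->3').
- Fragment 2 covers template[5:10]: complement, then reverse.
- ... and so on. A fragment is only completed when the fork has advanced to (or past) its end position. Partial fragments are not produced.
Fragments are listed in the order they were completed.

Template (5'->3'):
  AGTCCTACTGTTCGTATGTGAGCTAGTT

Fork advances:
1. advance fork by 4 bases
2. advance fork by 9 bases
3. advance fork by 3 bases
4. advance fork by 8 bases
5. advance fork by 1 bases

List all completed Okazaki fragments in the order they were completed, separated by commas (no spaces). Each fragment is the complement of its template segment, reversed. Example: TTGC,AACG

Step 1: advance 4 -> fork_pos = 0 + 4 = 4. Next multiple of 5 is 5 (not reached); still 0 fragment(s).
Step 2: advance 9 -> fork_pos = 4 + 9 = 13. Reached multiple(s) of 5: 5, 10 -> fragments 1-2 completed (2 total).
Step 3: advance 3 -> fork_pos = 13 + 3 = 16. Reached multiple(s) of 5: 15 -> fragment 3 completed (3 total).
Step 4: advance 8 -> fork_pos = 16 + 8 = 24. Reached multiple(s) of 5: 20 -> fragment 4 completed (4 total).
Step 5: advance 1 -> fork_pos = 24 + 1 = 25. Reached multiple(s) of 5: 25 -> fragment 5 completed (5 total).
Final fork_pos = 25, so 5 fragment(s) are complete. Build each: template segment -> complement -> reverse.
Fragment 1: template[0:5] = AGTCC -> complement TCAGG -> reversed GGACT
Fragment 2: template[5:10] = TACTG -> complement ATGAC -> reversed CAGTA
Fragment 3: template[10:15] = TTCGT -> complement AAGCA -> reversed ACGAA
Fragment 4: template[15:20] = ATGTG -> complement TACAC -> reversed CACAT
Fragment 5: template[20:25] = AGCTA -> complement TCGAT -> reversed TAGCT

Answer: GGACT,CAGTA,ACGAA,CACAT,TAGCT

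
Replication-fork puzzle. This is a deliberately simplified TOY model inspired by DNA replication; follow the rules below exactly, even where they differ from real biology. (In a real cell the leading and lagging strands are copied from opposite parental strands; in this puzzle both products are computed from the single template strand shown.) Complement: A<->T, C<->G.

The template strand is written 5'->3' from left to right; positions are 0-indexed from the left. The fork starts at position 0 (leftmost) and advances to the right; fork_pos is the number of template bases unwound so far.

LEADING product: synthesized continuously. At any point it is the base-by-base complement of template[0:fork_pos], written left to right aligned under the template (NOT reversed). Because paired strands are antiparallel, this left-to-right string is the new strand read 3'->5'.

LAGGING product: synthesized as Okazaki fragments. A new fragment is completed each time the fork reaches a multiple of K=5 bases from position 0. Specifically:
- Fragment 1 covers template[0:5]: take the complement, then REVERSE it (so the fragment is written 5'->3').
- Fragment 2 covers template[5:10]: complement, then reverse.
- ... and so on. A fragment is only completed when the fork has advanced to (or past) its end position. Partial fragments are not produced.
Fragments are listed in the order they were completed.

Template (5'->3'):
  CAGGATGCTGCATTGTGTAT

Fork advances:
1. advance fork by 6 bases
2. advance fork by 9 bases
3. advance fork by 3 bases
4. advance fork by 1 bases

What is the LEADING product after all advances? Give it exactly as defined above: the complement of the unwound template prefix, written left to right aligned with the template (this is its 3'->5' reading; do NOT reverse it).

Step 1: advance 6 -> fork_pos = 0 + 6 = 6.
Step 2: advance 9 -> fork_pos = 6 + 9 = 15.
Step 3: advance 3 -> fork_pos = 15 + 3 = 18.
Step 4: advance 1 -> fork_pos = 18 + 1 = 19.
Unwound prefix: template[0:19] = CAGGATGCTGCATTGTGTA
Complement it base by base (A<->T, C<->G), keeping left-to-right order:
  [0:5] CAGGA -> GTCCT
  [5:10] TGCTG -> ACGAC
  [10:15] CATTG -> GTAAC
  [15:19] TGTA -> ACAT
Concatenate: GTCCTACGACGTAACACAT (length 19; written aligned with the template, i.e. 3'->5').

Answer: GTCCTACGACGTAACACAT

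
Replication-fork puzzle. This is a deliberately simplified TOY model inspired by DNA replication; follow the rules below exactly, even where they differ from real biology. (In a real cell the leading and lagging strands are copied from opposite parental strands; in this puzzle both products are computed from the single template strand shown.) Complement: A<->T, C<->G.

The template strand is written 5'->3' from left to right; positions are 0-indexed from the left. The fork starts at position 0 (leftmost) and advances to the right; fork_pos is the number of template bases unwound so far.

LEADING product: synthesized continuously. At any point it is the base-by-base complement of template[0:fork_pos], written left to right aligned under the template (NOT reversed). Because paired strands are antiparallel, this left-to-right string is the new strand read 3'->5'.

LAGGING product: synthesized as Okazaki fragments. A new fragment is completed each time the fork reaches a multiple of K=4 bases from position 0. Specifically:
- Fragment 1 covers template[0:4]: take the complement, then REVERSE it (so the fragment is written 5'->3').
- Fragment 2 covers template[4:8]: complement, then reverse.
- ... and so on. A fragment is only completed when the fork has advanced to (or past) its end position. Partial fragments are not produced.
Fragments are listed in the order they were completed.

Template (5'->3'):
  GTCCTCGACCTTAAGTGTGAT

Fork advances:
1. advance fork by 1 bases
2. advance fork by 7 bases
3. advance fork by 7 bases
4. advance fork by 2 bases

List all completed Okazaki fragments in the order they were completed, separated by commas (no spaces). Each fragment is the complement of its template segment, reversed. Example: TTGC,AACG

Answer: GGAC,TCGA,AAGG,ACTT

Derivation:
Step 1: advance 1 -> fork_pos = 0 + 1 = 1. Next multiple of 4 is 4 (not reached); still 0 fragment(s).
Step 2: advance 7 -> fork_pos = 1 + 7 = 8. Reached multiple(s) of 4: 4, 8 -> fragments 1-2 completed (2 total).
Step 3: advance 7 -> fork_pos = 8 + 7 = 15. Reached multiple(s) of 4: 12 -> fragment 3 completed (3 total).
Step 4: advance 2 -> fork_pos = 15 + 2 = 17. Reached multiple(s) of 4: 16 -> fragment 4 completed (4 total).
Final fork_pos = 17, so 4 fragment(s) are complete. Build each: template segment -> complement -> reverse.
Fragment 1: template[0:4] = GTCC -> complement CAGG -> reversed GGAC
Fragment 2: template[4:8] = TCGA -> complement AGCT -> reversed TCGA
Fragment 3: template[8:12] = CCTT -> complement GGAA -> reversed AAGG
Fragment 4: template[12:16] = AAGT -> complement TTCA -> reversed ACTT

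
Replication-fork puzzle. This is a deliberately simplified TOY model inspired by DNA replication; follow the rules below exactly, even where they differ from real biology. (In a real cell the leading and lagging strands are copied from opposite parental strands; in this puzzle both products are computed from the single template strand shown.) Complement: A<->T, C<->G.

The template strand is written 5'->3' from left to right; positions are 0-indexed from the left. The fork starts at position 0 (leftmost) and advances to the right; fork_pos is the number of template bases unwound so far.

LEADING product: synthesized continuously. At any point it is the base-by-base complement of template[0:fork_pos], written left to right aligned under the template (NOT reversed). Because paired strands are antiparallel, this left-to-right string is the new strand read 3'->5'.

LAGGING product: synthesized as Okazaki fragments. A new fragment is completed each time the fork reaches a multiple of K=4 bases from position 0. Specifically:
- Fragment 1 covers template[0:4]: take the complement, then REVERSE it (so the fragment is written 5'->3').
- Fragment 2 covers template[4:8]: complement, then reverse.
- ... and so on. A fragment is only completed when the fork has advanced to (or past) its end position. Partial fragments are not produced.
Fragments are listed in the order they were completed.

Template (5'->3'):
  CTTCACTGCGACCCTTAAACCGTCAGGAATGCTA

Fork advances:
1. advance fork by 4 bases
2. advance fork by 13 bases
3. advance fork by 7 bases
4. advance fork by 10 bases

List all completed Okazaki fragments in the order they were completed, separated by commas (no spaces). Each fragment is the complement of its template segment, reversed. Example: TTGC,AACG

Step 1: advance 4 -> fork_pos = 0 + 4 = 4. Reached multiple(s) of 4: 4 -> fragment 1 completed (1 total).
Step 2: advance 13 -> fork_pos = 4 + 13 = 17. Reached multiple(s) of 4: 8, 12, 16 -> fragments 2-4 completed (4 total).
Step 3: advance 7 -> fork_pos = 17 + 7 = 24. Reached multiple(s) of 4: 20, 24 -> fragments 5-6 completed (6 total).
Step 4: advance 10 -> fork_pos = 24 + 10 = 34. Reached multiple(s) of 4: 28, 32 -> fragments 7-8 completed (8 total).
Final fork_pos = 34, so 8 fragment(s) are complete. Build each: template segment -> complement -> reverse.
Fragment 1: template[0:4] = CTTC -> complement GAAG -> reversed GAAG
Fragment 2: template[4:8] = ACTG -> complement TGAC -> reversed CAGT
Fragment 3: template[8:12] = CGAC -> complement GCTG -> reversed GTCG
Fragment 4: template[12:16] = CCTT -> complement GGAA -> reversed AAGG
Fragment 5: template[16:20] = AAAC -> complement TTTG -> reversed GTTT
Fragment 6: template[20:24] = CGTC -> complement GCAG -> reversed GACG
Fragment 7: template[24:28] = AGGA -> complement TCCT -> reversed TCCT
Fragment 8: template[28:32] = ATGC -> complement TACG -> reversed GCAT

Answer: GAAG,CAGT,GTCG,AAGG,GTTT,GACG,TCCT,GCAT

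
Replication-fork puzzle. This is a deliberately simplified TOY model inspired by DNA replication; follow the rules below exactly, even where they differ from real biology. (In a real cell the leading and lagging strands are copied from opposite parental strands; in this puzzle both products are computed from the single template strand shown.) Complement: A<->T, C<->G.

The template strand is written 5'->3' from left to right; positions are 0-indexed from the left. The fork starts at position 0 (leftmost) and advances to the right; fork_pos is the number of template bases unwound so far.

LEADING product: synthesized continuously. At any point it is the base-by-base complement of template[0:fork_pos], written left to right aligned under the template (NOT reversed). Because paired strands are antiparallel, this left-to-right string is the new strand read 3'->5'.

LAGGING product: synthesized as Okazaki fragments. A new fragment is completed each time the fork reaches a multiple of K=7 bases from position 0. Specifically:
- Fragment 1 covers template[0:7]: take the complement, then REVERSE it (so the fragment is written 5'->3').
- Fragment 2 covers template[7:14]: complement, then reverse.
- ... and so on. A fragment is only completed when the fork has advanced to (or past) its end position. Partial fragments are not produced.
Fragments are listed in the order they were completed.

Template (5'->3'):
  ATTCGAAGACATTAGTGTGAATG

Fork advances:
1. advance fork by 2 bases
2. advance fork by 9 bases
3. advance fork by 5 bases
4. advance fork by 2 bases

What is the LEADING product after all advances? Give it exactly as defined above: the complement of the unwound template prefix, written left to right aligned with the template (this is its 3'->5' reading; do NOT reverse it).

Step 1: advance 2 -> fork_pos = 0 + 2 = 2.
Step 2: advance 9 -> fork_pos = 2 + 9 = 11.
Step 3: advance 5 -> fork_pos = 11 + 5 = 16.
Step 4: advance 2 -> fork_pos = 16 + 2 = 18.
Unwound prefix: template[0:18] = ATTCGAAGACATTAGTGT
Complement it base by base (A<->T, C<->G), keeping left-to-right order:
  [0:5] ATTCG -> TAAGC
  [5:10] AAGAC -> TTCTG
  [10:15] ATTAG -> TAATC
  [15:18] TGT -> ACA
Concatenate: TAAGCTTCTGTAATCACA (length 18; written aligned with the template, i.e. 3'->5').

Answer: TAAGCTTCTGTAATCACA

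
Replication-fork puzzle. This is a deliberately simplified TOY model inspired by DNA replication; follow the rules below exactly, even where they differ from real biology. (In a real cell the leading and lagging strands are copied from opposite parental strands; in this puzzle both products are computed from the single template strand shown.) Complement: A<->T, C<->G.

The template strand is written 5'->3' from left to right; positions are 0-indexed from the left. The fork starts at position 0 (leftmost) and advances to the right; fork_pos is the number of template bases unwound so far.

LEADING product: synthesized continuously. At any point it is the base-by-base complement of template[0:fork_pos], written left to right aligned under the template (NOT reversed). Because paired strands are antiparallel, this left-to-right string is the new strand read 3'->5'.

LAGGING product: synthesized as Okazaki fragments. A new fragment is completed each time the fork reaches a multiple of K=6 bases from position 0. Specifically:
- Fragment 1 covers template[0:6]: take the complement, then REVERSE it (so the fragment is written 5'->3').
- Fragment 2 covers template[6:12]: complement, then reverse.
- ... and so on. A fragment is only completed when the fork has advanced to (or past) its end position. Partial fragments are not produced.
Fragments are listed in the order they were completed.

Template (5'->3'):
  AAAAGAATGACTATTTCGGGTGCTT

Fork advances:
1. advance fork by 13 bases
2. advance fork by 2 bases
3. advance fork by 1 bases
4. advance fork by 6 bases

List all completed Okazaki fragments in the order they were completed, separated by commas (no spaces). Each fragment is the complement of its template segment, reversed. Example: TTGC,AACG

Answer: TCTTTT,AGTCAT,CGAAAT

Derivation:
Step 1: advance 13 -> fork_pos = 0 + 13 = 13. Reached multiple(s) of 6: 6, 12 -> fragments 1-2 completed (2 total).
Step 2: advance 2 -> fork_pos = 13 + 2 = 15. Next multiple of 6 is 18 (not reached); still 2 fragment(s).
Step 3: advance 1 -> fork_pos = 15 + 1 = 16. Next multiple of 6 is 18 (not reached); still 2 fragment(s).
Step 4: advance 6 -> fork_pos = 16 + 6 = 22. Reached multiple(s) of 6: 18 -> fragment 3 completed (3 total).
Final fork_pos = 22, so 3 fragment(s) are complete. Build each: template segment -> complement -> reverse.
Fragment 1: template[0:6] = AAAAGA -> complement TTTTCT -> reversed TCTTTT
Fragment 2: template[6:12] = ATGACT -> complement TACTGA -> reversed AGTCAT
Fragment 3: template[12:18] = ATTTCG -> complement TAAAGC -> reversed CGAAAT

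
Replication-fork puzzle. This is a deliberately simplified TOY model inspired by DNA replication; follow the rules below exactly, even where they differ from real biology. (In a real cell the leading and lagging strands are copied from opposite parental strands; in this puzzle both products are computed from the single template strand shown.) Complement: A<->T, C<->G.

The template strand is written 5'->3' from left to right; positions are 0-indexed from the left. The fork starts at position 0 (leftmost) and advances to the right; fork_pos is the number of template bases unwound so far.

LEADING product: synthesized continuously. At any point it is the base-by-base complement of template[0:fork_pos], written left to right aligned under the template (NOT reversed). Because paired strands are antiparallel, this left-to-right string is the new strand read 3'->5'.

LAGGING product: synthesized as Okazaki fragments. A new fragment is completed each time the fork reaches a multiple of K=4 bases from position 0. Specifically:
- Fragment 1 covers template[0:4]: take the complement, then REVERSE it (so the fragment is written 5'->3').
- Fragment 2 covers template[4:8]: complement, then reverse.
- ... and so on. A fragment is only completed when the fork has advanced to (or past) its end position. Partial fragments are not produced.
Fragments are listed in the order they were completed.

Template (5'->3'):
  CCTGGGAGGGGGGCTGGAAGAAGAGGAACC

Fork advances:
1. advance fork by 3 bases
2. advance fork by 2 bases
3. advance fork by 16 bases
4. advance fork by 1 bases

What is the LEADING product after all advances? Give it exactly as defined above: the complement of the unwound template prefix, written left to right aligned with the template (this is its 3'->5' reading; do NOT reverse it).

Step 1: advance 3 -> fork_pos = 0 + 3 = 3.
Step 2: advance 2 -> fork_pos = 3 + 2 = 5.
Step 3: advance 16 -> fork_pos = 5 + 16 = 21.
Step 4: advance 1 -> fork_pos = 21 + 1 = 22.
Unwound prefix: template[0:22] = CCTGGGAGGGGGGCTGGAAGAA
Complement it base by base (A<->T, C<->G), keeping left-to-right order:
  [0:5] CCTGG -> GGACC
  [5:10] GAGGG -> CTCCC
  [10:15] GGGCT -> CCCGA
  [15:20] GGAAG -> CCTTC
  [20:22] AA -> TT
Concatenate: GGACCCTCCCCCCGACCTTCTT (length 22; written aligned with the template, i.e. 3'->5').

Answer: GGACCCTCCCCCCGACCTTCTT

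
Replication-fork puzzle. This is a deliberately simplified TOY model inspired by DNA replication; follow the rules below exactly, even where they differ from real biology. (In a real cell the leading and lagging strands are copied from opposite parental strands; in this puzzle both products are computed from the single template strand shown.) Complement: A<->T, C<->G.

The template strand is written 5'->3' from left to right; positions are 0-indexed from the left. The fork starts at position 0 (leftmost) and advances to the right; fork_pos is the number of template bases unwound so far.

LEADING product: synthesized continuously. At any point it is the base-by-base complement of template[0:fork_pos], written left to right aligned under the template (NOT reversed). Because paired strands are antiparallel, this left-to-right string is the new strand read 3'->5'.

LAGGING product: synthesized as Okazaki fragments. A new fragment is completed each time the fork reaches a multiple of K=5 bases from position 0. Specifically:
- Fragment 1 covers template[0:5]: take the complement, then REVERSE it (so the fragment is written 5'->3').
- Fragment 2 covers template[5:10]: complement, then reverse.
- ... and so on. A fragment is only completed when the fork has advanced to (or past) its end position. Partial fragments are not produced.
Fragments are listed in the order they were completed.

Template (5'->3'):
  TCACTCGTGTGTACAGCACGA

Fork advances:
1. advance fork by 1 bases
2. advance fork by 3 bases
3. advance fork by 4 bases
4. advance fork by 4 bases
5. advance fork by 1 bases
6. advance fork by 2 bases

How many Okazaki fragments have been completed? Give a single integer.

Answer: 3

Derivation:
Step 1: advance 1 -> fork_pos = 0 + 1 = 1. Next multiple of 5 is 5 (not reached); still 0 fragment(s).
Step 2: advance 3 -> fork_pos = 1 + 3 = 4. Next multiple of 5 is 5 (not reached); still 0 fragment(s).
Step 3: advance 4 -> fork_pos = 4 + 4 = 8. Reached multiple(s) of 5: 5 -> fragment 1 completed (1 total).
Step 4: advance 4 -> fork_pos = 8 + 4 = 12. Reached multiple(s) of 5: 10 -> fragment 2 completed (2 total).
Step 5: advance 1 -> fork_pos = 12 + 1 = 13. Next multiple of 5 is 15 (not reached); still 2 fragment(s).
Step 6: advance 2 -> fork_pos = 13 + 2 = 15. Reached multiple(s) of 5: 15 -> fragment 3 completed (3 total).
Check: final fork_pos = 15; the multiples of 5 that are <= 15 are 5..15 -> 15 // 5 = 3 completed fragment(s).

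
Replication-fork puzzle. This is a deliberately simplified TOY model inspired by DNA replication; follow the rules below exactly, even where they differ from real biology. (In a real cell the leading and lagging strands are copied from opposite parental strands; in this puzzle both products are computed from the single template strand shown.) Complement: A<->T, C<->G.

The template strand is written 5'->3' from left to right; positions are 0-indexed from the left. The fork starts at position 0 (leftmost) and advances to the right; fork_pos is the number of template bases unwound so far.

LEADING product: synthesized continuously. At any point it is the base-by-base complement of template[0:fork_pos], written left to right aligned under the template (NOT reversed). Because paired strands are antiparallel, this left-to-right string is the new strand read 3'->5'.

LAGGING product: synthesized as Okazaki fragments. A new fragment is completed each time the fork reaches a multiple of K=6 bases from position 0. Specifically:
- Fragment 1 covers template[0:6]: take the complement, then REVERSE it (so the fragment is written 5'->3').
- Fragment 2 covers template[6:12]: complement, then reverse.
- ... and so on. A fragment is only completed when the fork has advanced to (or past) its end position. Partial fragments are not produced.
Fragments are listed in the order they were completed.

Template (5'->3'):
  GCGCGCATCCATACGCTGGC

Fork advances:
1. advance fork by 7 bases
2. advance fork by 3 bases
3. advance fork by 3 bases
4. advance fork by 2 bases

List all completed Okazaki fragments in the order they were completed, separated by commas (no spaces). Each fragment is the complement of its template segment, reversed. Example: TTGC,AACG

Answer: GCGCGC,ATGGAT

Derivation:
Step 1: advance 7 -> fork_pos = 0 + 7 = 7. Reached multiple(s) of 6: 6 -> fragment 1 completed (1 total).
Step 2: advance 3 -> fork_pos = 7 + 3 = 10. Next multiple of 6 is 12 (not reached); still 1 fragment(s).
Step 3: advance 3 -> fork_pos = 10 + 3 = 13. Reached multiple(s) of 6: 12 -> fragment 2 completed (2 total).
Step 4: advance 2 -> fork_pos = 13 + 2 = 15. Next multiple of 6 is 18 (not reached); still 2 fragment(s).
Final fork_pos = 15, so 2 fragment(s) are complete. Build each: template segment -> complement -> reverse.
Fragment 1: template[0:6] = GCGCGC -> complement CGCGCG -> reversed GCGCGC
Fragment 2: template[6:12] = ATCCAT -> complement TAGGTA -> reversed ATGGAT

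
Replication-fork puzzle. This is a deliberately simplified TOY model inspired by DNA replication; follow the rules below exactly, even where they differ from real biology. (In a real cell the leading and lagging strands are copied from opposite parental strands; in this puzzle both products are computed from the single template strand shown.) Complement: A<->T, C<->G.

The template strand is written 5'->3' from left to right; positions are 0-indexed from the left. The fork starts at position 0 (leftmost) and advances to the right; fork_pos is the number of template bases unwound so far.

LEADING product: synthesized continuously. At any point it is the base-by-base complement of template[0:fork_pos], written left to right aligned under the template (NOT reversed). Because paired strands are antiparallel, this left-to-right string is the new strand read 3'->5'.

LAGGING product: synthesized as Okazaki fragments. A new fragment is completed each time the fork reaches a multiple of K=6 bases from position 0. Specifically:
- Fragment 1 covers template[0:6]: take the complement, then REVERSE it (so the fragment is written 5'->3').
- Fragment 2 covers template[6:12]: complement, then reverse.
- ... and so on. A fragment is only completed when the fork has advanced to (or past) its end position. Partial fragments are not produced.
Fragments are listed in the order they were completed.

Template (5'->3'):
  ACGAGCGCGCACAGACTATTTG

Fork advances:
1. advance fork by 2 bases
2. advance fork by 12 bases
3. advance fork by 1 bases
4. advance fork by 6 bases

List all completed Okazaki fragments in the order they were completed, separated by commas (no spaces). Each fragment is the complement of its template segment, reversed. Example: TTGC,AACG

Step 1: advance 2 -> fork_pos = 0 + 2 = 2. Next multiple of 6 is 6 (not reached); still 0 fragment(s).
Step 2: advance 12 -> fork_pos = 2 + 12 = 14. Reached multiple(s) of 6: 6, 12 -> fragments 1-2 completed (2 total).
Step 3: advance 1 -> fork_pos = 14 + 1 = 15. Next multiple of 6 is 18 (not reached); still 2 fragment(s).
Step 4: advance 6 -> fork_pos = 15 + 6 = 21. Reached multiple(s) of 6: 18 -> fragment 3 completed (3 total).
Final fork_pos = 21, so 3 fragment(s) are complete. Build each: template segment -> complement -> reverse.
Fragment 1: template[0:6] = ACGAGC -> complement TGCTCG -> reversed GCTCGT
Fragment 2: template[6:12] = GCGCAC -> complement CGCGTG -> reversed GTGCGC
Fragment 3: template[12:18] = AGACTA -> complement TCTGAT -> reversed TAGTCT

Answer: GCTCGT,GTGCGC,TAGTCT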